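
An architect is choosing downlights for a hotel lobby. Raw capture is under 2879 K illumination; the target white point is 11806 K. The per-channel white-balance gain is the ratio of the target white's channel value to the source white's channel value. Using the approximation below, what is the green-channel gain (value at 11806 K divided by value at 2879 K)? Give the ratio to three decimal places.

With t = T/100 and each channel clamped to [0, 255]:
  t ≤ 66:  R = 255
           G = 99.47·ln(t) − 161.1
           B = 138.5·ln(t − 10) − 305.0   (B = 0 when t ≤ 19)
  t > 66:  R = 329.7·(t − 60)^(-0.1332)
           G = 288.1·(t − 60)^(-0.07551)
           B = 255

1.225

At 2879 K (t = 28.79):
  G = 99.47·ln 28.79 − 161.1 = 99.47·3.3600 − 161.1 = 173.122.
At 11806 K (t = 118.06):
  G = 288.1·(118.06 − 60)^(-0.07551) = 288.1·58.06^(-0.07551) = 288.1·0.73588 = 212.008.
Gain = 212.008 / 173.122 = 1.2246 → 1.225.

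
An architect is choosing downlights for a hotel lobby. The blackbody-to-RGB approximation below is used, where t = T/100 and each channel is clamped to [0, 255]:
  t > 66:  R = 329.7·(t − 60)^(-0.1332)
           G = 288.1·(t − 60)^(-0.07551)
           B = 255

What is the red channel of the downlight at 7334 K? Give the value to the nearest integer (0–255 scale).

233

t = 7334/100 = 73.34; the t > 66 branch applies.
R = 329.7·(73.34 − 60)^(-0.1332) = 329.7·13.34^(-0.1332) = 329.7·0.70816 = 233.479.
Rounded: 233.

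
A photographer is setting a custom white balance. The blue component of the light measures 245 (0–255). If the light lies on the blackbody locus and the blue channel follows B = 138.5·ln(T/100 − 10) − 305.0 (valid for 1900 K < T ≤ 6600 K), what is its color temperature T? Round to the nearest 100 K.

ln(t − 10) = (245 + 305.0) / 138.5 = 3.9711.
t − 10 = e^3.9711 = 53.044, so t = 63.044.
T = 100·t = 6304 K → 6300 K to the nearest 100 K.

6300 K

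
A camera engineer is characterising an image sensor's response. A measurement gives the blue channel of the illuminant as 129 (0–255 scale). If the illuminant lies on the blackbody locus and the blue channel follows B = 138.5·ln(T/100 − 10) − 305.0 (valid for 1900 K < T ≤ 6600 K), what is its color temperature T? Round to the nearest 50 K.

3300 K

ln(t − 10) = (129 + 305.0) / 138.5 = 3.1336.
t − 10 = e^3.1336 = 22.956, so t = 32.956.
T = 100·t = 3296 K → 3300 K to the nearest 50 K.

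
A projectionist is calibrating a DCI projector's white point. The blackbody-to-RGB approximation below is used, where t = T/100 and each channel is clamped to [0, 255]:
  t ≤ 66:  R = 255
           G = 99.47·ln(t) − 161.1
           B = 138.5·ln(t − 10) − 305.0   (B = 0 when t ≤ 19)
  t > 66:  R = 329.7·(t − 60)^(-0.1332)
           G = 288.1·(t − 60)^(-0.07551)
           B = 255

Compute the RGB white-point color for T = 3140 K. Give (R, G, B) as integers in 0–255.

(255, 182, 119)

t = 3140/100 = 31.4; the t ≤ 66 branch applies.
R = 255 by definition for t ≤ 66.
G = 99.47·ln 31.4 − 161.1 = 99.47·3.4468 − 161.1 = 181.754.
B = 138.5·ln(31.4 − 10) − 305.0 = 138.5·ln 21.4 − 305.0 = 138.5·3.0634 − 305.0 = 119.280.
Rounded: (255, 182, 119).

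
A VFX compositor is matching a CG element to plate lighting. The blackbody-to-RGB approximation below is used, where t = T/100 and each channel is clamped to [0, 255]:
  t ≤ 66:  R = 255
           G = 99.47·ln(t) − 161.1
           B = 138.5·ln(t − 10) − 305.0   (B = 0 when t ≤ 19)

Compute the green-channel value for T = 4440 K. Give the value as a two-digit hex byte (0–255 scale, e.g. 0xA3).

t = 4440/100 = 44.4; the t ≤ 66 branch applies.
G = 99.47·ln 44.4 − 161.1 = 99.47·3.7932 − 161.1 = 216.214.
Rounded: 216; in hex, 0xD8.

0xD8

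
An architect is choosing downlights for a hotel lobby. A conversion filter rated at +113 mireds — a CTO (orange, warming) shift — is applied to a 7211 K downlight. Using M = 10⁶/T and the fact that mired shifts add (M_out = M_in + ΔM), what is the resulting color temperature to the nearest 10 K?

M_in = 10⁶/7211 = 138.68 mireds.
M_out = 138.68 + (+113) = 251.68 mireds.
T_out = 10⁶/251.68 = 3973.3 K → 3970 K.

3970 K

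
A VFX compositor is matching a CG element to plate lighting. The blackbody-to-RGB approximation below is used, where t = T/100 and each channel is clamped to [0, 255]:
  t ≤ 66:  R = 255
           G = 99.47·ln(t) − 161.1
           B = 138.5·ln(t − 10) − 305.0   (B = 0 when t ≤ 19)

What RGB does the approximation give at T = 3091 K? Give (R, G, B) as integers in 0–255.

t = 3091/100 = 30.91; the t ≤ 66 branch applies.
R = 255 by definition for t ≤ 66.
G = 99.47·ln 30.91 − 161.1 = 99.47·3.4311 − 161.1 = 180.190.
B = 138.5·ln(30.91 − 10) − 305.0 = 138.5·ln 20.91 − 305.0 = 138.5·3.0402 − 305.0 = 116.072.
Rounded: (255, 180, 116).

(255, 180, 116)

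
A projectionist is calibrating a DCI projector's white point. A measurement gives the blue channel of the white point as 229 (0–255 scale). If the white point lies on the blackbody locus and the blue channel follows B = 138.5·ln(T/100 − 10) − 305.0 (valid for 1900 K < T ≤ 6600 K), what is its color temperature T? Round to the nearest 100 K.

ln(t − 10) = (229 + 305.0) / 138.5 = 3.8556.
t − 10 = e^3.8556 = 47.257, so t = 57.257.
T = 100·t = 5726 K → 5700 K to the nearest 100 K.

5700 K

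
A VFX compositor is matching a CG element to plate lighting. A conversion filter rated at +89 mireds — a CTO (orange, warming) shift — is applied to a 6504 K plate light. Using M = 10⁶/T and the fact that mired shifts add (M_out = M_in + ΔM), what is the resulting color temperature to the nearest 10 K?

4120 K

M_in = 10⁶/6504 = 153.75 mireds.
M_out = 153.75 + (+89) = 242.75 mireds.
T_out = 10⁶/242.75 = 4119.4 K → 4120 K.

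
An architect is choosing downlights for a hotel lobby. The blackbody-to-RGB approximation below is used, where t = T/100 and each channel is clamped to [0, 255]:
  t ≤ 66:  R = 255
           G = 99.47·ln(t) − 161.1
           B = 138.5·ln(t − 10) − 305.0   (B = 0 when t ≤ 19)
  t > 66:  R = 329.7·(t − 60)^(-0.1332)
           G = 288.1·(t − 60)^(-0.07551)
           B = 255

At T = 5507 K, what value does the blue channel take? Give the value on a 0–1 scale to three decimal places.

0.872

t = 5507/100 = 55.07; the t ≤ 66 branch applies.
B = 138.5·ln(55.07 − 10) − 305.0 = 138.5·ln 45.07 − 305.0 = 138.5·3.8082 − 305.0 = 222.438.
On a 0–1 scale: 222.438/255 = 0.8723 → 0.872.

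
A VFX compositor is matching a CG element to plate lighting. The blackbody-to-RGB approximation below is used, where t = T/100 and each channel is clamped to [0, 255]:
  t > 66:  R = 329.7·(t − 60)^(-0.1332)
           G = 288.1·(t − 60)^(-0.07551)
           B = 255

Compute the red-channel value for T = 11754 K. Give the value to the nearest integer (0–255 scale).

t = 11754/100 = 117.54; the t > 66 branch applies.
R = 329.7·(117.54 − 60)^(-0.1332) = 329.7·57.54^(-0.1332) = 329.7·0.58287 = 192.172.
Rounded: 192.

192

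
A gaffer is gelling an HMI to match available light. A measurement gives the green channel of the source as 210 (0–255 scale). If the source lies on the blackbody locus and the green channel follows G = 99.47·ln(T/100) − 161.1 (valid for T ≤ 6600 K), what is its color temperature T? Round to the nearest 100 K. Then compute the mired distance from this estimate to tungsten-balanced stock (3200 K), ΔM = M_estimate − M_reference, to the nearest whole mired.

-74 mireds

ln t = (210 + 161.1) / 99.47 = 3.7308.
t = e^3.7308 = 41.711.
T = 100·t = 4171 K → 4200 K to the nearest 100 K.
M_estimate = 10⁶/4200 = 238.10; M_reference = 10⁶/3200 = 312.50.
ΔM = 238.10 − 312.50 = -74.40 → -74 mireds.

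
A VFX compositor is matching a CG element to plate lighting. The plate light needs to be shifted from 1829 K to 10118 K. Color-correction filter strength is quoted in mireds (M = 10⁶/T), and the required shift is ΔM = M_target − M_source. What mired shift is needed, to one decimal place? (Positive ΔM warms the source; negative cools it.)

-447.9 mireds

M_source = 10⁶/1829 = 546.747; M_target = 10⁶/10118 = 98.834.
ΔM = 98.834 − 546.747 = -447.913 → -447.9 mireds, a cooling shift.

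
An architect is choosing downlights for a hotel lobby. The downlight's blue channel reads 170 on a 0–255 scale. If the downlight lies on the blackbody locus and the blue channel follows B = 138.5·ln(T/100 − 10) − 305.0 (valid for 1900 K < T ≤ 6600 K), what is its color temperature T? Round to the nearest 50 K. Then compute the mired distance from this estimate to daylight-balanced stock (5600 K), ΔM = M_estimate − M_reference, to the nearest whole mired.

+65 mireds

ln(t − 10) = (170 + 305.0) / 138.5 = 3.4296.
t − 10 = e^3.4296 = 30.864, so t = 40.864.
T = 100·t = 4086 K → 4100 K to the nearest 50 K.
M_estimate = 10⁶/4100 = 243.90; M_reference = 10⁶/5600 = 178.57.
ΔM = 243.90 − 178.57 = 65.33 → +65 mireds.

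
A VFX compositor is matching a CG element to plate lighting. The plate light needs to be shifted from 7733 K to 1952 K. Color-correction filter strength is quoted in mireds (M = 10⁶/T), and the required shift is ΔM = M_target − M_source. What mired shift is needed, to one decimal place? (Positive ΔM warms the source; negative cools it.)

M_source = 10⁶/7733 = 129.316; M_target = 10⁶/1952 = 512.295.
ΔM = 512.295 − 129.316 = 382.979 → +383.0 mireds, a warming shift.

+383.0 mireds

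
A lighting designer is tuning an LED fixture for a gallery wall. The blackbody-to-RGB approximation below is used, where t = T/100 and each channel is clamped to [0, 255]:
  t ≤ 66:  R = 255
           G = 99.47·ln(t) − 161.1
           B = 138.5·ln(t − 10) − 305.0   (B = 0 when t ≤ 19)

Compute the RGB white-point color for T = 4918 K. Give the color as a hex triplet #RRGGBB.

t = 4918/100 = 49.18; the t ≤ 66 branch applies.
R = 255 by definition for t ≤ 66.
G = 99.47·ln 49.18 − 161.1 = 99.47·3.8955 − 161.1 = 226.384.
B = 138.5·ln(49.18 − 10) − 305.0 = 138.5·ln 39.18 − 305.0 = 138.5·3.6682 − 305.0 = 203.041.
Rounded: (255, 226, 203).
In hex: #FFE2CB.

#FFE2CB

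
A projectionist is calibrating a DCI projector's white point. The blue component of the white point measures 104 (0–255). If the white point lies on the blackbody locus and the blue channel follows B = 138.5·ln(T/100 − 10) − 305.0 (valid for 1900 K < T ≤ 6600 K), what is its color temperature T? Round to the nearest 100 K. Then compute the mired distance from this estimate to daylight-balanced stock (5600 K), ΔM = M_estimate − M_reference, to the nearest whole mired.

ln(t − 10) = (104 + 305.0) / 138.5 = 2.9531.
t − 10 = e^2.9531 = 19.165, so t = 29.165.
T = 100·t = 2916 K → 2900 K to the nearest 100 K.
M_estimate = 10⁶/2900 = 344.83; M_reference = 10⁶/5600 = 178.57.
ΔM = 344.83 − 178.57 = 166.26 → +166 mireds.

+166 mireds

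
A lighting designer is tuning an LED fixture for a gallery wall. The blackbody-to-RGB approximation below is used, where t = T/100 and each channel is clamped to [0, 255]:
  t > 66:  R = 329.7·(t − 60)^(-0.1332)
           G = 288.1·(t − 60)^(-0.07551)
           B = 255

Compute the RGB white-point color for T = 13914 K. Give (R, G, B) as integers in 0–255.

t = 13914/100 = 139.14; the t > 66 branch applies.
R = 329.7·(139.14 − 60)^(-0.1332) = 329.7·79.14^(-0.1332) = 329.7·0.55864 = 184.184.
G = 288.1·(139.14 − 60)^(-0.07551) = 288.1·79.14^(-0.07551) = 288.1·0.71887 = 207.107.
B = 255 by definition for t > 66.
Rounded: (184, 207, 255).

(184, 207, 255)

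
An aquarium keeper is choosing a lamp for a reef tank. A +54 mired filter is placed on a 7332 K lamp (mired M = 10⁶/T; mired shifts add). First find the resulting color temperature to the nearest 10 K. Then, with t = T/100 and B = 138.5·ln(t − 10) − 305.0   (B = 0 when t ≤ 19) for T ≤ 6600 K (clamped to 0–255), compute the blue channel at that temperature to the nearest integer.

M_in = 10⁶/7332 = 136.39; M_out = 136.39 + (+54) = 190.39.
T_out = 10⁶/190.39 = 5252.4 K → 5250 K; t = 52.5.
B = 138.5·ln(52.5 − 10) − 305.0 = 138.5·ln 42.5 − 305.0 = 138.5·3.7495 − 305.0 = 214.306.
Rounded: 214.

214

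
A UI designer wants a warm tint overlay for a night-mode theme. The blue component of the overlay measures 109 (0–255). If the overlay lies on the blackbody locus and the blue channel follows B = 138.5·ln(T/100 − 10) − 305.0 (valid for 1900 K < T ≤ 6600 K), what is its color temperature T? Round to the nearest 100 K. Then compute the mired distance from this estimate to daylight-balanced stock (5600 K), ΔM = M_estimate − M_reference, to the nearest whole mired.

+155 mireds

ln(t − 10) = (109 + 305.0) / 138.5 = 2.9892.
t − 10 = e^2.9892 = 19.869, so t = 29.869.
T = 100·t = 2987 K → 3000 K to the nearest 100 K.
M_estimate = 10⁶/3000 = 333.33; M_reference = 10⁶/5600 = 178.57.
ΔM = 333.33 − 178.57 = 154.76 → +155 mireds.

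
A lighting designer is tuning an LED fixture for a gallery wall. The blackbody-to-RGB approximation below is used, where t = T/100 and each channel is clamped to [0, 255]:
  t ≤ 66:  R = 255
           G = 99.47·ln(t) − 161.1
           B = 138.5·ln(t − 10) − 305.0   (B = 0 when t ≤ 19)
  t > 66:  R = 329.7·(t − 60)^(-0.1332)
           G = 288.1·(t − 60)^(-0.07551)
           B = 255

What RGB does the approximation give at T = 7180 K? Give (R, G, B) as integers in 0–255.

(237, 239, 255)

t = 7180/100 = 71.8; the t > 66 branch applies.
R = 329.7·(71.8 − 60)^(-0.1332) = 329.7·11.8^(-0.1332) = 329.7·0.71982 = 237.325.
G = 288.1·(71.8 − 60)^(-0.07551) = 288.1·11.8^(-0.07551) = 288.1·0.82997 = 239.114.
B = 255 by definition for t > 66.
Rounded: (237, 239, 255).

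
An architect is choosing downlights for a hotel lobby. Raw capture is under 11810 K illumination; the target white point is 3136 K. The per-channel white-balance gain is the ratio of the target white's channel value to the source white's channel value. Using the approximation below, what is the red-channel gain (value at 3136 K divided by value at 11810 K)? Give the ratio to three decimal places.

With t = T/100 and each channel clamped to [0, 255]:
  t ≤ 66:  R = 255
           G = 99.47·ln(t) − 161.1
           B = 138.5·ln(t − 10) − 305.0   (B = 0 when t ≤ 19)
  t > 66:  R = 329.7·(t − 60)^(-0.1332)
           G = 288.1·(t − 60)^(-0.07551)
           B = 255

1.329

At 11810 K (t = 118.1):
  R = 329.7·(118.1 − 60)^(-0.1332) = 329.7·58.1^(-0.1332) = 329.7·0.58212 = 191.925.
At 3136 K (t = 31.36):
  R = 255 by definition for t ≤ 66.
Gain = 255.000 / 191.925 = 1.3286 → 1.329.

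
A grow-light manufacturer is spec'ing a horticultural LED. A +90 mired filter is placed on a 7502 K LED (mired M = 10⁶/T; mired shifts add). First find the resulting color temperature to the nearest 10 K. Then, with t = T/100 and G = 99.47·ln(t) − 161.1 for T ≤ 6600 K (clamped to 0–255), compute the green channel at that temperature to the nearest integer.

217

M_in = 10⁶/7502 = 133.30; M_out = 133.30 + (+90) = 223.30.
T_out = 10⁶/223.30 = 4478.3 K → 4480 K; t = 44.8.
G = 99.47·ln 44.8 − 161.1 = 99.47·3.8022 − 161.1 = 217.106.
Rounded: 217.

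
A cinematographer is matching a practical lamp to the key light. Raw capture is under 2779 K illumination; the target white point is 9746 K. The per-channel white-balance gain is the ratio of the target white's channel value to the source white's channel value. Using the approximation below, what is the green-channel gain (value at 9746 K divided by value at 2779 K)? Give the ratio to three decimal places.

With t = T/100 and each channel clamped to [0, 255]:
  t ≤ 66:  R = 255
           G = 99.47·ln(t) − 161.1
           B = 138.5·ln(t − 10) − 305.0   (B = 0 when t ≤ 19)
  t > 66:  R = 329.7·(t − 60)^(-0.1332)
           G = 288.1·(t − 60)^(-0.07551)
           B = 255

1.292

At 2779 K (t = 27.79):
  G = 99.47·ln 27.79 − 161.1 = 99.47·3.3247 − 161.1 = 169.606.
At 9746 K (t = 97.46):
  G = 288.1·(97.46 − 60)^(-0.07551) = 288.1·37.46^(-0.07551) = 288.1·0.76064 = 219.141.
Gain = 219.141 / 169.606 = 1.2921 → 1.292.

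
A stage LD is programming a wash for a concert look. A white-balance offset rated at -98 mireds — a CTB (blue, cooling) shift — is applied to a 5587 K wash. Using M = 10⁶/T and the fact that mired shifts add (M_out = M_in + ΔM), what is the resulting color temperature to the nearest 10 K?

M_in = 10⁶/5587 = 178.99 mireds.
M_out = 178.99 + (-98) = 80.99 mireds.
T_out = 10⁶/80.99 = 12347.7 K → 12350 K.

12350 K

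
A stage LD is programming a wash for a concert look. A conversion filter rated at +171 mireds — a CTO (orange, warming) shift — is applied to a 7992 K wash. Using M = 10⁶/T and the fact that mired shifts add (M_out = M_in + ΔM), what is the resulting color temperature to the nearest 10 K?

3380 K

M_in = 10⁶/7992 = 125.13 mireds.
M_out = 125.13 + (+171) = 296.13 mireds.
T_out = 10⁶/296.13 = 3377.0 K → 3380 K.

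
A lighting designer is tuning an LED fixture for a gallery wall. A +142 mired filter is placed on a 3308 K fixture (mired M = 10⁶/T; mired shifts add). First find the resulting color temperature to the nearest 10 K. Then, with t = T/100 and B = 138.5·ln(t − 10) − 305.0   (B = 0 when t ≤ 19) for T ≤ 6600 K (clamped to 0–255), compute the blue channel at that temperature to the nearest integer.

45

M_in = 10⁶/3308 = 302.30; M_out = 302.30 + (+142) = 444.30.
T_out = 10⁶/444.30 = 2250.7 K → 2250 K; t = 22.5.
B = 138.5·ln(22.5 − 10) − 305.0 = 138.5·ln 12.5 − 305.0 = 138.5·2.5257 − 305.0 = 44.813.
Rounded: 45.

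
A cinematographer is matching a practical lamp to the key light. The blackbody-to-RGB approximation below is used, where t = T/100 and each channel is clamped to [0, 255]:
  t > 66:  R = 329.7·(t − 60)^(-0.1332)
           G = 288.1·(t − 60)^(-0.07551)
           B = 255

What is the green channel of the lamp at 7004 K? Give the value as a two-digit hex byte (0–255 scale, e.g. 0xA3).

0xF2

t = 7004/100 = 70.04; the t > 66 branch applies.
G = 288.1·(70.04 − 60)^(-0.07551) = 288.1·10.04^(-0.07551) = 288.1·0.84015 = 242.048.
Rounded: 242; in hex, 0xF2.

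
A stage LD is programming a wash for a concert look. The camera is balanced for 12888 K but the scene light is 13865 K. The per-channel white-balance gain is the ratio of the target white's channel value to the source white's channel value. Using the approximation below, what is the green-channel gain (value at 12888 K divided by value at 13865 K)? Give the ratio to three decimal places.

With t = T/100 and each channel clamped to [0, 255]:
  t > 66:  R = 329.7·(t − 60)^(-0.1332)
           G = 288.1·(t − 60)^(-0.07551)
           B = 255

1.010

At 13865 K (t = 138.65):
  G = 288.1·(138.65 − 60)^(-0.07551) = 288.1·78.65^(-0.07551) = 288.1·0.71921 = 207.204.
At 12888 K (t = 128.88):
  G = 288.1·(128.88 − 60)^(-0.07551) = 288.1·68.88^(-0.07551) = 288.1·0.72645 = 209.290.
Gain = 209.290 / 207.204 = 1.0101 → 1.010.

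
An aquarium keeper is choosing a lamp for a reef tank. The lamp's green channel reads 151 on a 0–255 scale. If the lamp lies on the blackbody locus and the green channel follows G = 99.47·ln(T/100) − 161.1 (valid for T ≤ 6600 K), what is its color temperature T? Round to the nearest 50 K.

2300 K

ln t = (151 + 161.1) / 99.47 = 3.1376.
t = e^3.1376 = 23.049.
T = 100·t = 2305 K → 2300 K to the nearest 50 K.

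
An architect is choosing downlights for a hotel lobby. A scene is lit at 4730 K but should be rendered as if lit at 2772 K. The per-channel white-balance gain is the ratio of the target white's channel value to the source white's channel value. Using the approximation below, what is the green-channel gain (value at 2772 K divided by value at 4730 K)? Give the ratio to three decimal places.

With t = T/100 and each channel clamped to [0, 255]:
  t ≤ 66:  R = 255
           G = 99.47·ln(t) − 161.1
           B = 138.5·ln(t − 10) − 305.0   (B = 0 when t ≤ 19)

At 4730 K (t = 47.3):
  G = 99.47·ln 47.3 − 161.1 = 99.47·3.8565 − 161.1 = 222.507.
At 2772 K (t = 27.72):
  G = 99.47·ln 27.72 − 161.1 = 99.47·3.3222 − 161.1 = 169.355.
Gain = 169.355 / 222.507 = 0.7611 → 0.761.

0.761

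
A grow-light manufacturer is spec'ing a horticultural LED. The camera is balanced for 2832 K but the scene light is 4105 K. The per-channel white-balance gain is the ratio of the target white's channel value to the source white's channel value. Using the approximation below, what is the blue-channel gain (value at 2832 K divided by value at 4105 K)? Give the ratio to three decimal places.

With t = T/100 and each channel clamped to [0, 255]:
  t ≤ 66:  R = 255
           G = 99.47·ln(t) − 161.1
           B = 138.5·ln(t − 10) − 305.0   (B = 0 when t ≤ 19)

0.572

At 4105 K (t = 41.05):
  B = 138.5·ln(41.05 − 10) − 305.0 = 138.5·ln 31.05 − 305.0 = 138.5·3.4356 − 305.0 = 170.830.
At 2832 K (t = 28.32):
  B = 138.5·ln(28.32 − 10) − 305.0 = 138.5·ln 18.32 − 305.0 = 138.5·2.9080 − 305.0 = 97.757.
Gain = 97.757 / 170.830 = 0.5722 → 0.572.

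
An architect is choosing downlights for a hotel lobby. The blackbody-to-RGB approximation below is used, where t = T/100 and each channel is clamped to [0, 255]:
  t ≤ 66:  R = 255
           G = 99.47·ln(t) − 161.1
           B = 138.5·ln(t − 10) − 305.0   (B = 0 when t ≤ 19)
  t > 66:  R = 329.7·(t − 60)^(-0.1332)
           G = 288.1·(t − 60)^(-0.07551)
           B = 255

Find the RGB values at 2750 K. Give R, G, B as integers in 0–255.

t = 2750/100 = 27.5; the t ≤ 66 branch applies.
R = 255 by definition for t ≤ 66.
G = 99.47·ln 27.5 − 161.1 = 99.47·3.3142 − 161.1 = 168.562.
B = 138.5·ln(27.5 − 10) − 305.0 = 138.5·ln 17.5 − 305.0 = 138.5·2.8622 − 305.0 = 91.415.
Rounded: (255, 169, 91).

R=255, G=169, B=91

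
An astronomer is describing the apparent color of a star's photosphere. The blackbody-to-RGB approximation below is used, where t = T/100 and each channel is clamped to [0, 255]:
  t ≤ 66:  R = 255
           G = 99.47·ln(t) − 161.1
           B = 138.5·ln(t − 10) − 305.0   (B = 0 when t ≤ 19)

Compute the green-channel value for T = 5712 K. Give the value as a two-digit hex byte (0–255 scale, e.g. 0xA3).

0xF1

t = 5712/100 = 57.12; the t ≤ 66 branch applies.
G = 99.47·ln 57.12 − 161.1 = 99.47·4.0452 − 161.1 = 241.272.
Rounded: 241; in hex, 0xF1.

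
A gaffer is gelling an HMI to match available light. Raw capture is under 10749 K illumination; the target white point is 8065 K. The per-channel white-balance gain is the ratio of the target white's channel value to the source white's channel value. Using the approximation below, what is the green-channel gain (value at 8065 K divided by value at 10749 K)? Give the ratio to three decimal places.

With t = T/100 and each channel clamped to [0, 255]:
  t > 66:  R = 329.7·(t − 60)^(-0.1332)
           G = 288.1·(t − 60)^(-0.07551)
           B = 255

At 10749 K (t = 107.49):
  G = 288.1·(107.49 − 60)^(-0.07551) = 288.1·47.49^(-0.07551) = 288.1·0.74714 = 215.250.
At 8065 K (t = 80.65):
  G = 288.1·(80.65 − 60)^(-0.07551) = 288.1·20.65^(-0.07551) = 288.1·0.79563 = 229.221.
Gain = 229.221 / 215.250 = 1.0649 → 1.065.

1.065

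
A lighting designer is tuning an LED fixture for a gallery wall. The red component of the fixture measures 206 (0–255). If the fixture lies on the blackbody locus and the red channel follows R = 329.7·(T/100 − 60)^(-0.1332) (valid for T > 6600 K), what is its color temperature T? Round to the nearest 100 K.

(t − 60)^(-0.1332) = 206/329.7 = 0.62481.
t − 60 = 0.62481^(1/-0.1332) = 0.62481^(-7.508) = 34.152, so t = 94.152.
T = 100·t = 9415 K → 9400 K to the nearest 100 K.

9400 K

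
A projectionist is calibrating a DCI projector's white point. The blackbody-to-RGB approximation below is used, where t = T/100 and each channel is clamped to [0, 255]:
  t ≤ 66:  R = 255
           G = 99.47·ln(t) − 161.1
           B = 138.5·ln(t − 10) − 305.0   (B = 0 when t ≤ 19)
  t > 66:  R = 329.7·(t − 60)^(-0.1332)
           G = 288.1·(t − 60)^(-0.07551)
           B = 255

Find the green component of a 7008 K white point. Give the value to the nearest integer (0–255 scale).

242

t = 7008/100 = 70.08; the t > 66 branch applies.
G = 288.1·(70.08 − 60)^(-0.07551) = 288.1·10.08^(-0.07551) = 288.1·0.83990 = 241.976.
Rounded: 242.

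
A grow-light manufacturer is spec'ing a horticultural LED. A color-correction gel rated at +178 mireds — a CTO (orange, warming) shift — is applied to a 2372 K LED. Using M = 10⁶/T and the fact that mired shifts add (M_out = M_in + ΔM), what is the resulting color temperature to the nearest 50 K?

1650 K

M_in = 10⁶/2372 = 421.59 mireds.
M_out = 421.59 + (+178) = 599.59 mireds.
T_out = 10⁶/599.59 = 1667.8 K → 1650 K.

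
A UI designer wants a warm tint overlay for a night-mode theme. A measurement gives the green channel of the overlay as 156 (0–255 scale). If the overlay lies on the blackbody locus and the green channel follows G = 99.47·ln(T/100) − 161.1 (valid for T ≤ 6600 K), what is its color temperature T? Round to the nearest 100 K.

ln t = (156 + 161.1) / 99.47 = 3.1879.
t = e^3.1879 = 24.237.
T = 100·t = 2424 K → 2400 K to the nearest 100 K.

2400 K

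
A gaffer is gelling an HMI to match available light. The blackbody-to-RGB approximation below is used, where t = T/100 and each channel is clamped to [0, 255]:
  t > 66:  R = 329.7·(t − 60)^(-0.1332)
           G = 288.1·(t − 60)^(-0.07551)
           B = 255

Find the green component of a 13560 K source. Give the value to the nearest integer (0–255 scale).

t = 13560/100 = 135.6; the t > 66 branch applies.
G = 288.1·(135.6 − 60)^(-0.07551) = 288.1·75.6^(-0.07551) = 288.1·0.72136 = 207.824.
Rounded: 208.

208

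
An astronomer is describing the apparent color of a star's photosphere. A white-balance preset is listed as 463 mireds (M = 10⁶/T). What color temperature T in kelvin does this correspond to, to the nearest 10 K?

2160 K

T = 10⁶ / 463 = 2159.83 K → 2160 K.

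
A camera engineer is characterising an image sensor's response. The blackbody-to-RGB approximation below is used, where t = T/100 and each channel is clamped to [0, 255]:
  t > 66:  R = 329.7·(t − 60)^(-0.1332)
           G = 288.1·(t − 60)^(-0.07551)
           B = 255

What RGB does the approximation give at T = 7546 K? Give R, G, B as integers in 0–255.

R=229, G=234, B=255

t = 7546/100 = 75.46; the t > 66 branch applies.
R = 329.7·(75.46 − 60)^(-0.1332) = 329.7·15.46^(-0.1332) = 329.7·0.69438 = 228.937.
G = 288.1·(75.46 − 60)^(-0.07551) = 288.1·15.46^(-0.07551) = 288.1·0.81321 = 234.286.
B = 255 by definition for t > 66.
Rounded: (229, 234, 255).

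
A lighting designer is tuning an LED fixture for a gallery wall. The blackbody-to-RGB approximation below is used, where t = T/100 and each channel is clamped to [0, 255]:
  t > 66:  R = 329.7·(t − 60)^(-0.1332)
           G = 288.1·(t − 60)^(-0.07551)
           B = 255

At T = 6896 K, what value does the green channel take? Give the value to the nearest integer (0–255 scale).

244

t = 6896/100 = 68.96; the t > 66 branch applies.
G = 288.1·(68.96 − 60)^(-0.07551) = 288.1·8.96^(-0.07551) = 288.1·0.84741 = 244.137.
Rounded: 244.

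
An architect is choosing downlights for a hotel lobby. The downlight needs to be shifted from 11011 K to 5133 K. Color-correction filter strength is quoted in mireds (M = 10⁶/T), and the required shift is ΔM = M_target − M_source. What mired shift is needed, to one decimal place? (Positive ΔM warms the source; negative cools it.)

+104.0 mireds

M_source = 10⁶/11011 = 90.818; M_target = 10⁶/5133 = 194.818.
ΔM = 194.818 − 90.818 = 104.000 → +104.0 mireds, a warming shift.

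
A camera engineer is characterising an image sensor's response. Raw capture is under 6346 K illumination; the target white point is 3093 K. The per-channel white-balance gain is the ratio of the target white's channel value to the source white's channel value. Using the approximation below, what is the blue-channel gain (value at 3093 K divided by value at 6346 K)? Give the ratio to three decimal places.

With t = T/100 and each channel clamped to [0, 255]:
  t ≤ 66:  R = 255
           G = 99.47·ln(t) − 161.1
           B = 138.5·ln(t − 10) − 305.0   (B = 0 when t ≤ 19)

0.472

At 6346 K (t = 63.46):
  B = 138.5·ln(63.46 − 10) − 305.0 = 138.5·ln 53.46 − 305.0 = 138.5·3.9789 − 305.0 = 246.082.
At 3093 K (t = 30.93):
  B = 138.5·ln(30.93 − 10) − 305.0 = 138.5·ln 20.93 − 305.0 = 138.5·3.0412 − 305.0 = 116.204.
Gain = 116.204 / 246.082 = 0.4722 → 0.472.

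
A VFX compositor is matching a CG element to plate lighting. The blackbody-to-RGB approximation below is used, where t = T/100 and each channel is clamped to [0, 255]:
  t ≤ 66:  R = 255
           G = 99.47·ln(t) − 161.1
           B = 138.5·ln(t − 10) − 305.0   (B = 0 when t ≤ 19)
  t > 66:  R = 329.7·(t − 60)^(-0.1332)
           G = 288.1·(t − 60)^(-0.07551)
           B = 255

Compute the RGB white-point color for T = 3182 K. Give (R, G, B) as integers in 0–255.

(255, 183, 122)

t = 3182/100 = 31.82; the t ≤ 66 branch applies.
R = 255 by definition for t ≤ 66.
G = 99.47·ln 31.82 − 161.1 = 99.47·3.4601 − 161.1 = 183.076.
B = 138.5·ln(31.82 − 10) − 305.0 = 138.5·ln 21.82 − 305.0 = 138.5·3.0828 − 305.0 = 121.972.
Rounded: (255, 183, 122).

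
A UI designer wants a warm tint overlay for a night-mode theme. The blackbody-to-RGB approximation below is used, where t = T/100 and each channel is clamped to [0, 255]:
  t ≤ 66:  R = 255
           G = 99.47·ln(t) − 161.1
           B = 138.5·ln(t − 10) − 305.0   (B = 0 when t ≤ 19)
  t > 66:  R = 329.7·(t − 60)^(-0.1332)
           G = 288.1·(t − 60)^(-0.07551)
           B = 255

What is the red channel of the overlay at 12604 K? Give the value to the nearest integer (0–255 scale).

189

t = 12604/100 = 126.04; the t > 66 branch applies.
R = 329.7·(126.04 − 60)^(-0.1332) = 329.7·66.04^(-0.1332) = 329.7·0.57227 = 188.678.
Rounded: 189.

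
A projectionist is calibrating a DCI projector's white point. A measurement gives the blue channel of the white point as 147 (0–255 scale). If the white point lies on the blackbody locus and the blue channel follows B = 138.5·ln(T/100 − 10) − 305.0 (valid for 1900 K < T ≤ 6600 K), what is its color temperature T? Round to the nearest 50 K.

3600 K

ln(t − 10) = (147 + 305.0) / 138.5 = 3.2635.
t − 10 = e^3.2635 = 26.142, so t = 36.142.
T = 100·t = 3614 K → 3600 K to the nearest 50 K.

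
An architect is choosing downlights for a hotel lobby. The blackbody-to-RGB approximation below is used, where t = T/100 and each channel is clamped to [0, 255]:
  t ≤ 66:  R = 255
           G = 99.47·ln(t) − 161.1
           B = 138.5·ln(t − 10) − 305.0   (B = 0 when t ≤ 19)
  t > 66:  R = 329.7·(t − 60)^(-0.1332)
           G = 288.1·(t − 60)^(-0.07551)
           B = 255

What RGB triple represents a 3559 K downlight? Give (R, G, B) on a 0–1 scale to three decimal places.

t = 3559/100 = 35.59; the t ≤ 66 branch applies.
R = 255 by definition for t ≤ 66.
G = 99.47·ln 35.59 − 161.1 = 99.47·3.5721 − 161.1 = 194.213.
B = 138.5·ln(35.59 − 10) − 305.0 = 138.5·ln 25.59 − 305.0 = 138.5·3.2422 − 305.0 = 144.045.
Dividing each by 255: (1.0000, 0.7616, 0.5649) → (1.000, 0.762, 0.565).

(1.000, 0.762, 0.565)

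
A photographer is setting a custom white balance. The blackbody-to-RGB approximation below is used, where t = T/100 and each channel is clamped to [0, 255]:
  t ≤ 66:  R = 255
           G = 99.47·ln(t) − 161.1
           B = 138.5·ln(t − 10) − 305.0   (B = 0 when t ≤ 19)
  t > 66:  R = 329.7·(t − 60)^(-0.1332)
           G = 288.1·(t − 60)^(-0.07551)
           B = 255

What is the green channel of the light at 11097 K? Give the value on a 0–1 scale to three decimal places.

t = 11097/100 = 110.97; the t > 66 branch applies.
G = 288.1·(110.97 − 60)^(-0.07551) = 288.1·50.97^(-0.07551) = 288.1·0.74316 = 214.104.
On a 0–1 scale: 214.104/255 = 0.8396 → 0.840.

0.840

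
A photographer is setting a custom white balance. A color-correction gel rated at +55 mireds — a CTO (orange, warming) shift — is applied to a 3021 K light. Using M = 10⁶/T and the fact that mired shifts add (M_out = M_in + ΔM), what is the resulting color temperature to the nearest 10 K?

M_in = 10⁶/3021 = 331.02 mireds.
M_out = 331.02 + (+55) = 386.02 mireds.
T_out = 10⁶/386.02 = 2590.6 K → 2590 K.

2590 K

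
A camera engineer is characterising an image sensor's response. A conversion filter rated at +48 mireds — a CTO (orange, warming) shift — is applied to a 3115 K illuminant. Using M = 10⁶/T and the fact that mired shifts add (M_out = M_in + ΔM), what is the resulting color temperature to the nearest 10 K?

M_in = 10⁶/3115 = 321.03 mireds.
M_out = 321.03 + (+48) = 369.03 mireds.
T_out = 10⁶/369.03 = 2709.8 K → 2710 K.

2710 K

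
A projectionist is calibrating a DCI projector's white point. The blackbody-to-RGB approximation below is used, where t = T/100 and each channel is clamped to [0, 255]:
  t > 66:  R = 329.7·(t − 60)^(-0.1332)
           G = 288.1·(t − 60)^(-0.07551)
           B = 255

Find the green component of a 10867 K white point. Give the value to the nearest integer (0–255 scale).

215

t = 10867/100 = 108.67; the t > 66 branch applies.
G = 288.1·(108.67 − 60)^(-0.07551) = 288.1·48.67^(-0.07551) = 288.1·0.74575 = 214.851.
Rounded: 215.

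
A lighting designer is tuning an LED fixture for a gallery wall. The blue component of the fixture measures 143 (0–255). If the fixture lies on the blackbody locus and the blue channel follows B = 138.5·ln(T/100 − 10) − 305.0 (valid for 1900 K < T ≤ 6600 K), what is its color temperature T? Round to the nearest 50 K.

ln(t − 10) = (143 + 305.0) / 138.5 = 3.2347.
t − 10 = e^3.2347 = 25.398, so t = 35.398.
T = 100·t = 3540 K → 3550 K to the nearest 50 K.

3550 K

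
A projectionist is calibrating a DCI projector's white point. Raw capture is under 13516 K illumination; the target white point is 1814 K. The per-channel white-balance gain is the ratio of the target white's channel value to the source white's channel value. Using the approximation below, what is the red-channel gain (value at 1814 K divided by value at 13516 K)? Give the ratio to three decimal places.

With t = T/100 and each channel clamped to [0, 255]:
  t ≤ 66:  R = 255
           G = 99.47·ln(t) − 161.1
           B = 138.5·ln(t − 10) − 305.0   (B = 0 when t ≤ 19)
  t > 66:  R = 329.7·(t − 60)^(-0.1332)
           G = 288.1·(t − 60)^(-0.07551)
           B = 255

At 13516 K (t = 135.16):
  R = 329.7·(135.16 − 60)^(-0.1332) = 329.7·75.16^(-0.1332) = 329.7·0.56249 = 185.455.
At 1814 K (t = 18.14):
  R = 255 by definition for t ≤ 66.
Gain = 255.000 / 185.455 = 1.3750 → 1.375.

1.375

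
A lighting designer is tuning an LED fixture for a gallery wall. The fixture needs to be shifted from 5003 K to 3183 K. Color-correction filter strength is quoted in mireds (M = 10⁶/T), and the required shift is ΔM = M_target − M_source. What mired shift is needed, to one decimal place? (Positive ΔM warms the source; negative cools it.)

+114.3 mireds

M_source = 10⁶/5003 = 199.880; M_target = 10⁶/3183 = 314.169.
ΔM = 314.169 − 199.880 = 114.289 → +114.3 mireds, a warming shift.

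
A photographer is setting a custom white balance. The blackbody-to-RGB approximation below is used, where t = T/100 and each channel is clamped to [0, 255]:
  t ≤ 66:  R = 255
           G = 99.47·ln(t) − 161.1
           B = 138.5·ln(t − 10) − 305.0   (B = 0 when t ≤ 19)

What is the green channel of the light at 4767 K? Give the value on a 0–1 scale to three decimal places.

t = 4767/100 = 47.67; the t ≤ 66 branch applies.
G = 99.47·ln 47.67 − 161.1 = 99.47·3.8643 − 161.1 = 223.282.
On a 0–1 scale: 223.282/255 = 0.8756 → 0.876.

0.876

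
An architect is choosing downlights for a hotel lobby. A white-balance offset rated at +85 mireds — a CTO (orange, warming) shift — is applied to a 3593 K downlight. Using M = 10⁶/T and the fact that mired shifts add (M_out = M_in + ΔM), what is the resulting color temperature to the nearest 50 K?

2750 K

M_in = 10⁶/3593 = 278.32 mireds.
M_out = 278.32 + (+85) = 363.32 mireds.
T_out = 10⁶/363.32 = 2752.4 K → 2750 K.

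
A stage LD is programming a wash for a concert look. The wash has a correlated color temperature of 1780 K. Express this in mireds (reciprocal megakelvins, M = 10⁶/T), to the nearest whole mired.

562 mireds

M = 10⁶ / 1780 = 561.798 → 562 mireds.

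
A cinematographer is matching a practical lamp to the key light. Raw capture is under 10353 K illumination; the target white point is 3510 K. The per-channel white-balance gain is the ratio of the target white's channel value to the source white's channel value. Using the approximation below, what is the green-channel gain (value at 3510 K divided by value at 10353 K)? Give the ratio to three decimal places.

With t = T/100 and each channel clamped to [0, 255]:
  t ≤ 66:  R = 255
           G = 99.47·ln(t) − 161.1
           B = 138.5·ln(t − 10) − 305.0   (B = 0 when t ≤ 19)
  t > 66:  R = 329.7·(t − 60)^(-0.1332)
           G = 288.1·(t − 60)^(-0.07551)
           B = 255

0.890

At 10353 K (t = 103.53):
  G = 288.1·(103.53 − 60)^(-0.07551) = 288.1·43.53^(-0.07551) = 288.1·0.75206 = 216.670.
At 3510 K (t = 35.1):
  G = 99.47·ln 35.1 − 161.1 = 99.47·3.5582 − 161.1 = 192.834.
Gain = 192.834 / 216.670 = 0.8900 → 0.890.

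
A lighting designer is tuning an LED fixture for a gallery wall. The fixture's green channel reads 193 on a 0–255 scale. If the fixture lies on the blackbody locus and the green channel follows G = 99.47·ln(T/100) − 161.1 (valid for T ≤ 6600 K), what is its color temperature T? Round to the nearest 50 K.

3500 K

ln t = (193 + 161.1) / 99.47 = 3.5599.
t = e^3.5599 = 35.159.
T = 100·t = 3516 K → 3500 K to the nearest 50 K.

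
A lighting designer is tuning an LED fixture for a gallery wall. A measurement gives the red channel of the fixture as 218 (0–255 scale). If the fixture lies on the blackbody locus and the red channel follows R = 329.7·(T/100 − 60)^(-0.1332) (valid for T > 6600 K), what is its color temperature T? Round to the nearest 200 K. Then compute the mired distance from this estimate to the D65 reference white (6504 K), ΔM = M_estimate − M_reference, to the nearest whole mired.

(t − 60)^(-0.1332) = 218/329.7 = 0.66121.
t − 60 = 0.66121^(1/-0.1332) = 0.66121^(-7.508) = 22.326, so t = 82.326.
T = 100·t = 8233 K → 8200 K to the nearest 200 K.
M_estimate = 10⁶/8200 = 121.95; M_reference = 10⁶/6504 = 153.75.
ΔM = 121.95 − 153.75 = -31.80 → -32 mireds.

-32 mireds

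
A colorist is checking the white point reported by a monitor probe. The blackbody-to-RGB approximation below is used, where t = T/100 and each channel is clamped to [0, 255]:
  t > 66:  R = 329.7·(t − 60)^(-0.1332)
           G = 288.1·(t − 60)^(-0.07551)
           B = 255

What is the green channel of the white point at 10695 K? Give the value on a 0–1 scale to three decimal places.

t = 10695/100 = 106.95; the t > 66 branch applies.
G = 288.1·(106.95 − 60)^(-0.07551) = 288.1·46.95^(-0.07551) = 288.1·0.74778 = 215.436.
On a 0–1 scale: 215.436/255 = 0.8448 → 0.845.

0.845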